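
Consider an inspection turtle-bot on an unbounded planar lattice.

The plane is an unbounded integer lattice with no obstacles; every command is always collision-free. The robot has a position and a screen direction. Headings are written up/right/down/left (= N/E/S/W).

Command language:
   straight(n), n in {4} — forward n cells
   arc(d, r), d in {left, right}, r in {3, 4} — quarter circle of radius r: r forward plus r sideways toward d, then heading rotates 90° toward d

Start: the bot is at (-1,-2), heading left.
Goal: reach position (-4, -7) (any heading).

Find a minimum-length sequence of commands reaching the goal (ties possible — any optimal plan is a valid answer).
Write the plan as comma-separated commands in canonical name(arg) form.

t0: at (-1,-2), heading left
step 1 (arc(left, 3)): at (-4,-5), heading down
step 2 (arc(right, 4)): at (-8,-9), heading left
step 3 (arc(right, 3)): at (-11,-6), heading up
step 4 (arc(right, 3)): at (-8,-3), heading right
step 5 (arc(right, 4)): at (-4,-7), heading down
no 4-step plan works, so 5 is optimal.

arc(left, 3), arc(right, 4), arc(right, 3), arc(right, 3), arc(right, 4)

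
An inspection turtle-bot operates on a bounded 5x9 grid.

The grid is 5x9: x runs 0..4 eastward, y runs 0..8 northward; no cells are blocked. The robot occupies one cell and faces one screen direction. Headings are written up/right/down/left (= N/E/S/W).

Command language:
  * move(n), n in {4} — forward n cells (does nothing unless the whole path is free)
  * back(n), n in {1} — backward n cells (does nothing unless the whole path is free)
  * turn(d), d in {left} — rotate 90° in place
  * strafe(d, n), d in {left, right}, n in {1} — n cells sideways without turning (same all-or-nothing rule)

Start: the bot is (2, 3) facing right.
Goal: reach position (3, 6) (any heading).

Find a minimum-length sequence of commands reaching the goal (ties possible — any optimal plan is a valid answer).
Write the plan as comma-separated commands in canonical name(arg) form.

strafe(right, 1), turn(left), strafe(right, 1), move(4)

from: (2, 3) facing right
t=1 strafe(right, 1) ⇒ (2, 2) facing right
t=2 turn(left) ⇒ (2, 2) facing up
t=3 strafe(right, 1) ⇒ (3, 2) facing up
t=4 move(4) ⇒ (3, 6) facing up
minimal: 4 command(s), checked below 4.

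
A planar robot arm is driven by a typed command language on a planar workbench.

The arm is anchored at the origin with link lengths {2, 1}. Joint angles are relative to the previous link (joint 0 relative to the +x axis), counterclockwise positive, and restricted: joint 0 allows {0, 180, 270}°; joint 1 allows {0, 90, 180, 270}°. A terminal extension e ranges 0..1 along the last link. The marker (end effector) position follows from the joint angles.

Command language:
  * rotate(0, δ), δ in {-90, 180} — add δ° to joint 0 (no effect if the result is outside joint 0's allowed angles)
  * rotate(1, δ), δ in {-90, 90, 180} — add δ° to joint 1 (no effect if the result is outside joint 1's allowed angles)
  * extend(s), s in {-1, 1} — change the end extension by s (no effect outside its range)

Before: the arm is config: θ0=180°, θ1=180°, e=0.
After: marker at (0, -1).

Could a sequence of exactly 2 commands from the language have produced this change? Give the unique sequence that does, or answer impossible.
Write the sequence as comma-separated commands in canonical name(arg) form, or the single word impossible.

rotate(0, 180), rotate(0, -90)

key: order matters: swapping rotate(0, 180) and rotate(0, -90) lands elsewhere
from: config: θ0=180°, θ1=180°, e=0
[1] after rotate(0, 180): config: θ0=0°, θ1=180°, e=0
[2] after rotate(0, -90): config: θ0=270°, θ1=180°, e=0
no other 2-command option fits: unique.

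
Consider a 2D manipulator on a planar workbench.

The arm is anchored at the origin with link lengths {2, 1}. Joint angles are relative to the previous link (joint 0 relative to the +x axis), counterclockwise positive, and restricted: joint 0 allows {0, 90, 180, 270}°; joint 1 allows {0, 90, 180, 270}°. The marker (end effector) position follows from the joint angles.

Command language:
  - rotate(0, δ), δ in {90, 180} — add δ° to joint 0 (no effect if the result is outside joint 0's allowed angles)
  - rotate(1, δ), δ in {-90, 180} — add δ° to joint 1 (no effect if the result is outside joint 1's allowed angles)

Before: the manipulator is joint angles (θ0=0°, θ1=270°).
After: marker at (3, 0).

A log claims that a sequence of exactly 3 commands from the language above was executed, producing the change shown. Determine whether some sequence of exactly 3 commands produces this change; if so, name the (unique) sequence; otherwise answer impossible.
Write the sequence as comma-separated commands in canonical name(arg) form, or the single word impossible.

t0: joint angles (θ0=0°, θ1=270°)
step 1 (rotate(1, -90)): joint angles (θ0=0°, θ1=180°)
step 2 (rotate(1, -90)): joint angles (θ0=0°, θ1=90°)
step 3 (rotate(1, -90)): joint angles (θ0=0°, θ1=0°)
no rival 3-sequence matches.

rotate(1, -90), rotate(1, -90), rotate(1, -90)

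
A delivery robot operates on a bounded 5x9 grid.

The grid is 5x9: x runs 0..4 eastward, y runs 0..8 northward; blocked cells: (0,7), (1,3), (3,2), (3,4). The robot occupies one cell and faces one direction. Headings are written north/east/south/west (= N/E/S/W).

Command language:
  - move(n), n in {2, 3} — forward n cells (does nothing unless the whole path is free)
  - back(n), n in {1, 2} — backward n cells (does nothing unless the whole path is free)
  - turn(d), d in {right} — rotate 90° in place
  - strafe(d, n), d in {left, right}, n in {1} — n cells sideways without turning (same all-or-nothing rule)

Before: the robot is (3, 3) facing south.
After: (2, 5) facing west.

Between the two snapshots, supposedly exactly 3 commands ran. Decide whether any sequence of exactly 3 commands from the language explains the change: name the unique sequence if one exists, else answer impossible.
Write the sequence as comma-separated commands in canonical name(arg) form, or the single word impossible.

key: running turn(right) before strafe(right, 1) would end elsewhere — order is forced
begin: (3, 3) facing south
1. strafe(right, 1) → (2, 3) facing south
2. back(2) → (2, 5) facing south
3. turn(right) → (2, 5) facing west
no rival 3-sequence matches.

strafe(right, 1), back(2), turn(right)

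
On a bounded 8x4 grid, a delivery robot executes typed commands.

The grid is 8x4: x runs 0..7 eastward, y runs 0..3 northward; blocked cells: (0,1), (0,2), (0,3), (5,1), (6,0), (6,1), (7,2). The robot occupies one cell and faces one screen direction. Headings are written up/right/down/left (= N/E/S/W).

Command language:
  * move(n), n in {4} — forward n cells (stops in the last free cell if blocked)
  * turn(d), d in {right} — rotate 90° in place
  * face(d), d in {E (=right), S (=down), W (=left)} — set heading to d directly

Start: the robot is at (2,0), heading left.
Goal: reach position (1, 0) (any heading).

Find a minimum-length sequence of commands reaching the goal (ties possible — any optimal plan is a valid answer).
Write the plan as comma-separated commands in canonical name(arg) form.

from: at (2,0), heading left
step 1 (face(E)): at (2,0), heading right
step 2 (move(4)): at (5,0), heading right
step 3 (face(W)): at (5,0), heading left
step 4 (move(4)): at (1,0), heading left
shorter routes all fall short; 4 is best.

face(E), move(4), face(W), move(4)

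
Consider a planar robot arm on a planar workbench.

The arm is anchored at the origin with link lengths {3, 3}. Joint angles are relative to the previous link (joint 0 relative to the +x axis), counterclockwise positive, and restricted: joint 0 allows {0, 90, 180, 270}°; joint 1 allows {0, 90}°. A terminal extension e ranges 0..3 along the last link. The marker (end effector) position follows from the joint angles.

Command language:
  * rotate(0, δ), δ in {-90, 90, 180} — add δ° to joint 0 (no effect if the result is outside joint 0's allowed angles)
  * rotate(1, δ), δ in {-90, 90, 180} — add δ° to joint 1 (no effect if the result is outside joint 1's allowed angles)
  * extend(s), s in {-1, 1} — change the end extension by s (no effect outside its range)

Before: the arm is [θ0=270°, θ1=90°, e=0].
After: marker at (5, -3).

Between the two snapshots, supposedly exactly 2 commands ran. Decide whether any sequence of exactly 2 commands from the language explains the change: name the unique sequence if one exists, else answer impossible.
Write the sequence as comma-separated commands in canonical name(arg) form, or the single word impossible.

extend(1), extend(1)

start: [θ0=270°, θ1=90°, e=0]
[1] after extend(1): [θ0=270°, θ1=90°, e=1]
[2] after extend(1): [θ0=270°, θ1=90°, e=2]
no rival 2-sequence matches.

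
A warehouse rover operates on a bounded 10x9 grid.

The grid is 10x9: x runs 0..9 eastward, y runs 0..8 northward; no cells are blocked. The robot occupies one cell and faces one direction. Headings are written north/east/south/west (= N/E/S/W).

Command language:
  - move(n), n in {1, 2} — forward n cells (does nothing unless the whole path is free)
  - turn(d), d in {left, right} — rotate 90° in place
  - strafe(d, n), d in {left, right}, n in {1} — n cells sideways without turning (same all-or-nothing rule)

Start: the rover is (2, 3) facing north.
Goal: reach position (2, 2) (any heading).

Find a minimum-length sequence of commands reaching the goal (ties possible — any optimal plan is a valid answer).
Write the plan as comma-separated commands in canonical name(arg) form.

turn(right), strafe(right, 1)

t0: (2, 3) facing north
1. turn(right) → (2, 3) facing east
2. strafe(right, 1) → (2, 2) facing east
no 1-step plan works, so 2 is optimal.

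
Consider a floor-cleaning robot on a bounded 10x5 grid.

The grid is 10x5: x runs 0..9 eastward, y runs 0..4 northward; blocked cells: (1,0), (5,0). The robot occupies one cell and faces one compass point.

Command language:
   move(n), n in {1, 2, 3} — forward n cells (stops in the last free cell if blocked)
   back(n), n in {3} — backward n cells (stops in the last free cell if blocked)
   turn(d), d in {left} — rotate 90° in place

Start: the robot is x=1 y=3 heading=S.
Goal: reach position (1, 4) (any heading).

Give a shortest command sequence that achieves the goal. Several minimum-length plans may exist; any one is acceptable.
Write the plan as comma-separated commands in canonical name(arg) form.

begin: x=1 y=3 heading=S
t=1 back(3) ⇒ x=1 y=4 heading=S
nothing shorter than 1 reaches the goal.

back(3)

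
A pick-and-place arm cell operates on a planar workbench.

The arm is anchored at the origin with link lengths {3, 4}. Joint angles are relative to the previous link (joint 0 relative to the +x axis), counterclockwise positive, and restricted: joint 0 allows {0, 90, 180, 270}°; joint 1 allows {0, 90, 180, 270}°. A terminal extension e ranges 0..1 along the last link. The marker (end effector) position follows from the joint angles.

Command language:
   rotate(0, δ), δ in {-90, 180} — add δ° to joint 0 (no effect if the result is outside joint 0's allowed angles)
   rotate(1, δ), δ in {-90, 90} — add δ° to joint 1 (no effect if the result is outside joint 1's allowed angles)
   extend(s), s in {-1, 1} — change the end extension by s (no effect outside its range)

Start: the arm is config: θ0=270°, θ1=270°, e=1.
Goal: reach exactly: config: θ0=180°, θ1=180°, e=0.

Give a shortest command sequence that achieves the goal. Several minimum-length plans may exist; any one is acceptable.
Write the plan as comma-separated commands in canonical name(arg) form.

from: config: θ0=270°, θ1=270°, e=1
1. rotate(1, -90) → config: θ0=270°, θ1=180°, e=1
2. rotate(0, -90) → config: θ0=180°, θ1=180°, e=1
3. extend(-1) → config: θ0=180°, θ1=180°, e=0
no 2-step plan works, so 3 is optimal.

rotate(1, -90), rotate(0, -90), extend(-1)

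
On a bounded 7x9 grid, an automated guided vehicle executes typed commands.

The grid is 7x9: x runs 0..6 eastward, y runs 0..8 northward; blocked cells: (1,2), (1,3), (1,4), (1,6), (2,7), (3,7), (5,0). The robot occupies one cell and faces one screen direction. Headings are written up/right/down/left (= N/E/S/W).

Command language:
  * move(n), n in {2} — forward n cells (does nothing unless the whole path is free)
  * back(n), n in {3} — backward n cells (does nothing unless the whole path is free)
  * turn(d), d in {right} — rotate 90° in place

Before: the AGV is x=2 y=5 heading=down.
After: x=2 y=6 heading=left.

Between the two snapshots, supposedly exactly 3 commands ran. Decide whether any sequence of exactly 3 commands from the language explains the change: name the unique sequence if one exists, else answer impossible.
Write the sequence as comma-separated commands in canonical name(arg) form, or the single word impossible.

key: order matters: swapping move(2) and turn(right) lands elsewhere
t0: x=2 y=5 heading=down
1. move(2) → x=2 y=3 heading=down
2. back(3) → x=2 y=6 heading=down
3. turn(right) → x=2 y=6 heading=left
no rival 3-sequence matches.

move(2), back(3), turn(right)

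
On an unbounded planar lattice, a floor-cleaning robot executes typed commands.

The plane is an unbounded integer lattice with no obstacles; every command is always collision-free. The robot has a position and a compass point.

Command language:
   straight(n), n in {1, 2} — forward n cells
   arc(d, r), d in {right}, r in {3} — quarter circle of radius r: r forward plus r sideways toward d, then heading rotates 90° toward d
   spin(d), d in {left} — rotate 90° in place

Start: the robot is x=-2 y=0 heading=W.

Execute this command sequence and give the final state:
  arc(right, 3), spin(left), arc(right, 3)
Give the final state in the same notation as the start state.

t0: x=-2 y=0 heading=W
t=1 arc(right, 3) ⇒ x=-5 y=3 heading=N
t=2 spin(left) ⇒ x=-5 y=3 heading=W
t=3 arc(right, 3) ⇒ x=-8 y=6 heading=N

x=-8 y=6 heading=N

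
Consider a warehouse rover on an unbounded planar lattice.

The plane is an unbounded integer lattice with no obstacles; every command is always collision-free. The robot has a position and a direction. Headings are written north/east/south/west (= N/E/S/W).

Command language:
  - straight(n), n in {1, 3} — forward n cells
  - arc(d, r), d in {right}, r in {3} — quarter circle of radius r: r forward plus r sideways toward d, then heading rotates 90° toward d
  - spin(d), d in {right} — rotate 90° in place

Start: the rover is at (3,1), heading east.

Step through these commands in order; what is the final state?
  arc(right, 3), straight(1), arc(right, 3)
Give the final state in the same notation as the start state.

at (3,-6), heading west

start: at (3,1), heading east
[1] after arc(right, 3): at (6,-2), heading south
[2] after straight(1): at (6,-3), heading south
[3] after arc(right, 3): at (3,-6), heading west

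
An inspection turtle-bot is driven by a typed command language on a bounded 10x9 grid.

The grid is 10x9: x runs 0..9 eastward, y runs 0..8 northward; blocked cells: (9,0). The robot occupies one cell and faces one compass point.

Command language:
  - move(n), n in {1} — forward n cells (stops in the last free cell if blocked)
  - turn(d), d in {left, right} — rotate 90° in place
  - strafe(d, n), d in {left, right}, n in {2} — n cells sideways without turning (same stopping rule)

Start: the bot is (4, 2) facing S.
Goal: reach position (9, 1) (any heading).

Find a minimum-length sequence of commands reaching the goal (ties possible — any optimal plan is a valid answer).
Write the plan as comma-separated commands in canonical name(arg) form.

strafe(left, 2), strafe(left, 2), strafe(left, 2), move(1)

start: (4, 2) facing S
[1] after strafe(left, 2): (6, 2) facing S
[2] after strafe(left, 2): (8, 2) facing S
[3] after strafe(left, 2): (9, 2) facing S
[4] after move(1): (9, 1) facing S
no 3-step plan works, so 4 is optimal.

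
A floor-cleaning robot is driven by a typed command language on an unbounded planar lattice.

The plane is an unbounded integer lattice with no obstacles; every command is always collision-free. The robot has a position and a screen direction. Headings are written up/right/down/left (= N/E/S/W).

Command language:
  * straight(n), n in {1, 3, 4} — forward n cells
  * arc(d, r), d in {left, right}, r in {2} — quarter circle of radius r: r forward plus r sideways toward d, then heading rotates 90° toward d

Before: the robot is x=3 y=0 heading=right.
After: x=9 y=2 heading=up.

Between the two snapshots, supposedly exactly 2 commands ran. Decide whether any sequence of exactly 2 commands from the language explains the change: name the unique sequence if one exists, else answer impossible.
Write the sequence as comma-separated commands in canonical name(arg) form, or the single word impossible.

key: cell and facing (now N) both changed — the 2 commands mix motion and turning
t0: x=3 y=0 heading=right
step 1 (straight(4)): x=7 y=0 heading=right
step 2 (arc(left, 2)): x=9 y=2 heading=up
uniquely the one of 25 2-step routes that fits.

straight(4), arc(left, 2)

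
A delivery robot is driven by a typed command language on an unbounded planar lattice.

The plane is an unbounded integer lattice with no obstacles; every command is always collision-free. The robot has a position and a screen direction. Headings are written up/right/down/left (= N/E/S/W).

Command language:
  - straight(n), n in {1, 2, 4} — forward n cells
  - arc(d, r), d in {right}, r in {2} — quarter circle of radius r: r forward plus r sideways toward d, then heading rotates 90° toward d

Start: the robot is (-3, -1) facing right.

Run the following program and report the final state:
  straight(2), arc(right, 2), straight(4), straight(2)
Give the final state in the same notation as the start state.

t0: (-3, -1) facing right
[1] after straight(2): (-1, -1) facing right
[2] after arc(right, 2): (1, -3) facing down
[3] after straight(4): (1, -7) facing down
[4] after straight(2): (1, -9) facing down

(1, -9) facing down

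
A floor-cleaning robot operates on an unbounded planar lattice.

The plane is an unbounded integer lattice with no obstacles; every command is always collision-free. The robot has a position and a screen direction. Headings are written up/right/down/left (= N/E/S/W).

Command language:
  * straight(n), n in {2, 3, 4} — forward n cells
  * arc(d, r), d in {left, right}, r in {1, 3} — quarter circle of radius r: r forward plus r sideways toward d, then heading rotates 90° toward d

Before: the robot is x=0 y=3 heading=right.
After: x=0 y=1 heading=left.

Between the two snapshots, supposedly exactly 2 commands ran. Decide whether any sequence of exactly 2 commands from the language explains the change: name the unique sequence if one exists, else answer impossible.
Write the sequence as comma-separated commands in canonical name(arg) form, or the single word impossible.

arc(right, 1), arc(right, 1)

key: position moved to (0,1) AND the heading swung to W — translation plus rotation needed
from: x=0 y=3 heading=right
t=1 arc(right, 1) ⇒ x=1 y=2 heading=down
t=2 arc(right, 1) ⇒ x=0 y=1 heading=left
uniquely the one of 49 2-step routes that fits.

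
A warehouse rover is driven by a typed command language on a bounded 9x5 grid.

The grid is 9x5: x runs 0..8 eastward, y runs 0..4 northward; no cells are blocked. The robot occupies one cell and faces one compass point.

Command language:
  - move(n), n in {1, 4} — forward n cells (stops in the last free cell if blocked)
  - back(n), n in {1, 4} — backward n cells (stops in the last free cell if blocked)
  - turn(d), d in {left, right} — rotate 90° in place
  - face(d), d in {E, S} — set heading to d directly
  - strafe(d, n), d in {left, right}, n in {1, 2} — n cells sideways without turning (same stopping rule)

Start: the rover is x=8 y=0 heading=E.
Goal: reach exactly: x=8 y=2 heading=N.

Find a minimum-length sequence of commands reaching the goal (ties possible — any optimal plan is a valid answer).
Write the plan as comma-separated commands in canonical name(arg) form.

strafe(left, 2), turn(left)

begin: x=8 y=0 heading=E
step 1 (strafe(left, 2)): x=8 y=2 heading=E
step 2 (turn(left)): x=8 y=2 heading=N
nothing shorter than 2 reaches the goal.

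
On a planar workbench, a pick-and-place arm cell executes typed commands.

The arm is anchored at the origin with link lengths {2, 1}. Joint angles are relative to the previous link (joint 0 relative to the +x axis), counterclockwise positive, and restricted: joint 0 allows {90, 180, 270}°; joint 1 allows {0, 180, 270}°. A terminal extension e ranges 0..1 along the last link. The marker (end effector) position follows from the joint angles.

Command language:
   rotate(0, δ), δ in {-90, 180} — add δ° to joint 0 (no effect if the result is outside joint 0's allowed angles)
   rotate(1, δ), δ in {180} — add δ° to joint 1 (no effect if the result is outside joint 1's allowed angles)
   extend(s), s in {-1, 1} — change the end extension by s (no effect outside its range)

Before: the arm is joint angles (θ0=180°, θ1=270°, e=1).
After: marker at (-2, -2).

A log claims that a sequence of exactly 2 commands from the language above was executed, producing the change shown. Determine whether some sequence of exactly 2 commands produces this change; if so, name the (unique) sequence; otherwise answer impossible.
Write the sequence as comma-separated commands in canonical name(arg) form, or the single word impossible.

key: order matters: swapping rotate(0, -90) and rotate(0, 180) lands elsewhere
start: joint angles (θ0=180°, θ1=270°, e=1)
1. rotate(0, -90) → joint angles (θ0=90°, θ1=270°, e=1)
2. rotate(0, 180) → joint angles (θ0=270°, θ1=270°, e=1)
no other 2-command option fits: unique.

rotate(0, -90), rotate(0, 180)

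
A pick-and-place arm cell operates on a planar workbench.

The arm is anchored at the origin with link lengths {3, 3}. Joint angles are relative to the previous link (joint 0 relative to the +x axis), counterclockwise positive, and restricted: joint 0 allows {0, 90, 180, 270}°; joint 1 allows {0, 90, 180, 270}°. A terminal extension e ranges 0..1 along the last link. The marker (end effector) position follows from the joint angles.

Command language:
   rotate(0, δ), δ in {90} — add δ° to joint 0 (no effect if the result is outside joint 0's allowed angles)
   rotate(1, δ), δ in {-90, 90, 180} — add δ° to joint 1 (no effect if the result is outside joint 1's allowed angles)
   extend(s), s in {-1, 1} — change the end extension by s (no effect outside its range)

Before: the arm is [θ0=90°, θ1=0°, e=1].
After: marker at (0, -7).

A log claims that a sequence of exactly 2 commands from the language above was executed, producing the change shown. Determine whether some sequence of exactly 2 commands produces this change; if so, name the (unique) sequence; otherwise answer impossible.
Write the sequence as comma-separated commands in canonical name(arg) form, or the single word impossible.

start: [θ0=90°, θ1=0°, e=1]
t=1 rotate(0, 90) ⇒ [θ0=180°, θ1=0°, e=1]
t=2 rotate(0, 90) ⇒ [θ0=270°, θ1=0°, e=1]
all 36 alternatives checked — unique.

rotate(0, 90), rotate(0, 90)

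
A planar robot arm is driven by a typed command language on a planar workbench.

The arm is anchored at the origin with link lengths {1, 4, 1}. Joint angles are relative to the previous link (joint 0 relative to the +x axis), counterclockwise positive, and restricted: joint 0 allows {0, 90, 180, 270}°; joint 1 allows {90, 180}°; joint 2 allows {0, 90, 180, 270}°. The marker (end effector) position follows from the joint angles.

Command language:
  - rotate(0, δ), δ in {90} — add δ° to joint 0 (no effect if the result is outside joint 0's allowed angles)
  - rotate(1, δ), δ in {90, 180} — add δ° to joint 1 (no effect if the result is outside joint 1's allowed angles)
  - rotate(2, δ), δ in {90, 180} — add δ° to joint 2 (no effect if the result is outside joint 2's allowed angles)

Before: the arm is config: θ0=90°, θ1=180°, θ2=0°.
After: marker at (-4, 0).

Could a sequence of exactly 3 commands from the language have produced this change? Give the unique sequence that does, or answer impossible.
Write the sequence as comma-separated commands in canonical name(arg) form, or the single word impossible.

rotate(0, 90), rotate(0, 90), rotate(0, 90)

start: config: θ0=90°, θ1=180°, θ2=0°
[1] after rotate(0, 90): config: θ0=180°, θ1=180°, θ2=0°
[2] after rotate(0, 90): config: θ0=270°, θ1=180°, θ2=0°
[3] after rotate(0, 90): config: θ0=0°, θ1=180°, θ2=0°
no rival 3-sequence matches.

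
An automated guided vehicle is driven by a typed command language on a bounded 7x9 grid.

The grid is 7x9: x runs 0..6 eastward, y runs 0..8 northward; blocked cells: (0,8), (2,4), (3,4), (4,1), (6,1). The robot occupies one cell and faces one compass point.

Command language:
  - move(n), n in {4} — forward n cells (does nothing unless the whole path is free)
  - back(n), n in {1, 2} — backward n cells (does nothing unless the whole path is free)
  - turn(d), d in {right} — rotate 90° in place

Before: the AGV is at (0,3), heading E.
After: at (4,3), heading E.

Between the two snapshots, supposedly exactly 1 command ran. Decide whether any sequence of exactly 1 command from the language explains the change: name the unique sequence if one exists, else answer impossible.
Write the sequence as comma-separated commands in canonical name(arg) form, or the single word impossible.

move(4)

key: still facing E — the one step turns nothing
initial: at (0,3), heading E
step 1 (move(4)): at (4,3), heading E
all 4 alternatives checked — unique.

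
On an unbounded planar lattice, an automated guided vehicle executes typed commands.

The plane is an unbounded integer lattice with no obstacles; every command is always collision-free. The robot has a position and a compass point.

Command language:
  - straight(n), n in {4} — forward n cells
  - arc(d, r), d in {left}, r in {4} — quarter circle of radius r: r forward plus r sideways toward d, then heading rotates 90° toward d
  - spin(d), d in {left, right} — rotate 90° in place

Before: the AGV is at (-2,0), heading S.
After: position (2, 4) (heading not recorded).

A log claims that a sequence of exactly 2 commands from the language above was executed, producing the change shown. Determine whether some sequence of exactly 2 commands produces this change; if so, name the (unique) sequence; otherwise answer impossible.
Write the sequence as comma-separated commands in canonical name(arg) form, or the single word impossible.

spin(left), arc(left, 4)

key: order matters: swapping spin(left) and arc(left, 4) lands elsewhere
t0: at (-2,0), heading S
t=1 spin(left) ⇒ at (-2,0), heading E
t=2 arc(left, 4) ⇒ at (2,4), heading N
no other 2-command option fits: unique.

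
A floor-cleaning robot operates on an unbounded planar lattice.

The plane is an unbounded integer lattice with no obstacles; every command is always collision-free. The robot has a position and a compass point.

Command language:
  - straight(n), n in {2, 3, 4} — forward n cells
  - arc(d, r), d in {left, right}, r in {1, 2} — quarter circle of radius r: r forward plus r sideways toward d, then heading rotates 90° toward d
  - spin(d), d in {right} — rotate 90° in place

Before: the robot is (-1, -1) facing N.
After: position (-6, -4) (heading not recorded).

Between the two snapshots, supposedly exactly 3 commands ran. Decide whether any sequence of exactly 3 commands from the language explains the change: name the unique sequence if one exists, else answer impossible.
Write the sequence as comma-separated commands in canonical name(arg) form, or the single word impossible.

arc(left, 1), arc(left, 2), arc(right, 2)

key: order matters: swapping arc(left, 1) and arc(right, 2) lands elsewhere
from: (-1, -1) facing N
t=1 arc(left, 1) ⇒ (-2, 0) facing W
t=2 arc(left, 2) ⇒ (-4, -2) facing S
t=3 arc(right, 2) ⇒ (-6, -4) facing W
no rival 3-sequence matches.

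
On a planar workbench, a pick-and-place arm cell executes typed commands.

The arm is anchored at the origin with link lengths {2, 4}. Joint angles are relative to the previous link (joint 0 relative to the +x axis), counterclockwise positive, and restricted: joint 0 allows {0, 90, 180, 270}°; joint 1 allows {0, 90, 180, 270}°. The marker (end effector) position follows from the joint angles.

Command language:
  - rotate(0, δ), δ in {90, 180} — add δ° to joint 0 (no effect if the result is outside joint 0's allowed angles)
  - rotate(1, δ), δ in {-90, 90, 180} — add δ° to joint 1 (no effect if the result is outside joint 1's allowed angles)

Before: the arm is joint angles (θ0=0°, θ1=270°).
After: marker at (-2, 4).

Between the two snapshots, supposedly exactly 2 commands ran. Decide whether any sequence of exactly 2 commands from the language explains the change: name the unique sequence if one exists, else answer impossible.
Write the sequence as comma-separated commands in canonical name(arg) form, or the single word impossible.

initial: joint angles (θ0=0°, θ1=270°)
step 1 (rotate(0, 90)): joint angles (θ0=90°, θ1=270°)
step 2 (rotate(0, 90)): joint angles (θ0=180°, θ1=270°)
no other 2-command option fits: unique.

rotate(0, 90), rotate(0, 90)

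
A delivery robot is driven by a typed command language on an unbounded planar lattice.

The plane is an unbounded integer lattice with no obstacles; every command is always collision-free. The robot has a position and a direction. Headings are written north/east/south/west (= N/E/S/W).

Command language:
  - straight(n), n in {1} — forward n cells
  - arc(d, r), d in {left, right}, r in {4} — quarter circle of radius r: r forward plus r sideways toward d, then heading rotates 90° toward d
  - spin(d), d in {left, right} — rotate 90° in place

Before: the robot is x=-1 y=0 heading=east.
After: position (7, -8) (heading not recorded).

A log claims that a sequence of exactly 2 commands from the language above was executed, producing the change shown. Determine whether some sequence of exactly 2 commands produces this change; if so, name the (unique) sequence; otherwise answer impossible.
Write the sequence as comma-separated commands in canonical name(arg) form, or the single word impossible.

arc(right, 4), arc(left, 4)

key: running arc(left, 4) before arc(right, 4) would end elsewhere — order is forced
from: x=-1 y=0 heading=east
t=1 arc(right, 4) ⇒ x=3 y=-4 heading=south
t=2 arc(left, 4) ⇒ x=7 y=-8 heading=east
uniquely the one of 25 2-step routes that fits.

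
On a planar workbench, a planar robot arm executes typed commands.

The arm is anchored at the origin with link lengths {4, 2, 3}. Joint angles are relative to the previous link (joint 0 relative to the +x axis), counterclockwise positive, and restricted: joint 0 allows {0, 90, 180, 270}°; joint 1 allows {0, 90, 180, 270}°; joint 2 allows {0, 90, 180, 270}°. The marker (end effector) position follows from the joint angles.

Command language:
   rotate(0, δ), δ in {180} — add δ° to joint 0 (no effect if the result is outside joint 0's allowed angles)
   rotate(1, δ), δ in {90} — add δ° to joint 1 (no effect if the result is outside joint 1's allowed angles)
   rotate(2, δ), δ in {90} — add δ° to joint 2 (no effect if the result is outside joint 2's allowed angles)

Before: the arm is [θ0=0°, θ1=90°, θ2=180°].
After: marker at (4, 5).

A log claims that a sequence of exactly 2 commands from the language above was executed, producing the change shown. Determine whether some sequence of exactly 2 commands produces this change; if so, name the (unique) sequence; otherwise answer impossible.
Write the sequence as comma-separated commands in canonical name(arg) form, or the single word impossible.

t0: [θ0=0°, θ1=90°, θ2=180°]
t=1 rotate(2, 90) ⇒ [θ0=0°, θ1=90°, θ2=270°]
t=2 rotate(2, 90) ⇒ [θ0=0°, θ1=90°, θ2=0°]
no other 2-command option fits: unique.

rotate(2, 90), rotate(2, 90)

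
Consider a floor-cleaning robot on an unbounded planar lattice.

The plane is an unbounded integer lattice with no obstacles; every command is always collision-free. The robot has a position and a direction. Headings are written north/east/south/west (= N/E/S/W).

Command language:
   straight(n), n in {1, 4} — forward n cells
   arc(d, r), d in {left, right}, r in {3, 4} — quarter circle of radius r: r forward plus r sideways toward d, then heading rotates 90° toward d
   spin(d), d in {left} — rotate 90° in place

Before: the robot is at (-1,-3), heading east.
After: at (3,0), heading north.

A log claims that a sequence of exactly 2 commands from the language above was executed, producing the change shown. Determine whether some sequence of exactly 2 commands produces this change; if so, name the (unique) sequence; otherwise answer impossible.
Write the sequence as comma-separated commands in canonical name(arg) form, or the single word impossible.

key: position moved to (3,0) AND the heading swung to N — translation plus rotation needed
t0: at (-1,-3), heading east
t=1 straight(1) ⇒ at (0,-3), heading east
t=2 arc(left, 3) ⇒ at (3,0), heading north
no other 2-command option fits: unique.

straight(1), arc(left, 3)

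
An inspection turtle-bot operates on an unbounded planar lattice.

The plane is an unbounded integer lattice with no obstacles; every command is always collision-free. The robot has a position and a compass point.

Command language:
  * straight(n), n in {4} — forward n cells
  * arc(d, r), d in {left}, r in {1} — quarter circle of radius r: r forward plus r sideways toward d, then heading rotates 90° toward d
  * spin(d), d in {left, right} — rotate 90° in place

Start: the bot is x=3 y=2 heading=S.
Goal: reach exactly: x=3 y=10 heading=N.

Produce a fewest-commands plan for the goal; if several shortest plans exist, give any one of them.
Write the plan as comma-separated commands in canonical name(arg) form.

spin(left), spin(left), straight(4), straight(4)

t0: x=3 y=2 heading=S
step 1 (spin(left)): x=3 y=2 heading=E
step 2 (spin(left)): x=3 y=2 heading=N
step 3 (straight(4)): x=3 y=6 heading=N
step 4 (straight(4)): x=3 y=10 heading=N
nothing shorter than 4 reaches the goal.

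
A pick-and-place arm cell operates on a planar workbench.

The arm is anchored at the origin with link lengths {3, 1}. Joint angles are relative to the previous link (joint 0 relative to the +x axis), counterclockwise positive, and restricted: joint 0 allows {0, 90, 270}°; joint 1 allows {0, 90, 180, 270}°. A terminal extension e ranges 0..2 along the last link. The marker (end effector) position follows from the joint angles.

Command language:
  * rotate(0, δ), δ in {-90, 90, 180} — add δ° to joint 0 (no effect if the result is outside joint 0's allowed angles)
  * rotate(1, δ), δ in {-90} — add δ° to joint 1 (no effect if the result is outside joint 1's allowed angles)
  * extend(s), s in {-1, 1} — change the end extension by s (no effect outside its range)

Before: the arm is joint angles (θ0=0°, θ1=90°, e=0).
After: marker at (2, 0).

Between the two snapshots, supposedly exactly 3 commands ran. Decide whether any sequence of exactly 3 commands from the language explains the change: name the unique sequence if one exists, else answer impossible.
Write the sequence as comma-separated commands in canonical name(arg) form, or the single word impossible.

rotate(1, -90), rotate(1, -90), rotate(1, -90)

t0: joint angles (θ0=0°, θ1=90°, e=0)
step 1 (rotate(1, -90)): joint angles (θ0=0°, θ1=0°, e=0)
step 2 (rotate(1, -90)): joint angles (θ0=0°, θ1=270°, e=0)
step 3 (rotate(1, -90)): joint angles (θ0=0°, θ1=180°, e=0)
all 216 alternatives checked — unique.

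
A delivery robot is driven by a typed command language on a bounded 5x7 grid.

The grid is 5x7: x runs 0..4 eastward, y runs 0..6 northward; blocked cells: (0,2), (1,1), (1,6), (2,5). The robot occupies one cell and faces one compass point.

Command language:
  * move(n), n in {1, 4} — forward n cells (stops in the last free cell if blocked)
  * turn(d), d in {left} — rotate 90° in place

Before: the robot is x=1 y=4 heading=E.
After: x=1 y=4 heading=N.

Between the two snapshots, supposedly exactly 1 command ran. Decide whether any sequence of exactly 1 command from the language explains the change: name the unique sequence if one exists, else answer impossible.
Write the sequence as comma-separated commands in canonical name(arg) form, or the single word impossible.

key: (1,4) unchanged — the single command moves nothing
from: x=1 y=4 heading=E
[1] after turn(left): x=1 y=4 heading=N
no other 1-command option fits: unique.

turn(left)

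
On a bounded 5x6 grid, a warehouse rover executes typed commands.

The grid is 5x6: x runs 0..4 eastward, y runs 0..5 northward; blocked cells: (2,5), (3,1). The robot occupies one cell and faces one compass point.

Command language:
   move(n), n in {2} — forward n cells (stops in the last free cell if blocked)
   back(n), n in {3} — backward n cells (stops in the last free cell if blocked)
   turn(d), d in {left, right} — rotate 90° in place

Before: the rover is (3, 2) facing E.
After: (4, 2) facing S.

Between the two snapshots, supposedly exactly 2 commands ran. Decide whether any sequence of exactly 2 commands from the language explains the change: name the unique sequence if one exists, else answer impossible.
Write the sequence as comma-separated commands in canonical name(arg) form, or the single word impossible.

move(2), turn(right)

key: order matters: swapping move(2) and turn(right) lands elsewhere
t0: (3, 2) facing E
[1] after move(2): (4, 2) facing E
[2] after turn(right): (4, 2) facing S
all 16 alternatives checked — unique.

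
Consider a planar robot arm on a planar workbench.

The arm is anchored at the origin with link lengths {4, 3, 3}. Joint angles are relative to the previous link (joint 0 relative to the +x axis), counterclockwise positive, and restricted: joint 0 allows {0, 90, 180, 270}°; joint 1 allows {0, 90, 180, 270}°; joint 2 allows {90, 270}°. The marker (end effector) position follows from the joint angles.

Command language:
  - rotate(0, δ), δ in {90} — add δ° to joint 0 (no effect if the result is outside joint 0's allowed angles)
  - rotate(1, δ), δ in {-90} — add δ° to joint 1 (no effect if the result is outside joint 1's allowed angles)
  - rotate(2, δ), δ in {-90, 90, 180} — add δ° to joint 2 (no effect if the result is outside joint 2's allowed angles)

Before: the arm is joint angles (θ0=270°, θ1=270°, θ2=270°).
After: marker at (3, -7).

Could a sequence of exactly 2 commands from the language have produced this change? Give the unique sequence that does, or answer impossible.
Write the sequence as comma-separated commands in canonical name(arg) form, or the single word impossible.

rotate(1, -90), rotate(1, -90)

start: joint angles (θ0=270°, θ1=270°, θ2=270°)
1. rotate(1, -90) → joint angles (θ0=270°, θ1=180°, θ2=270°)
2. rotate(1, -90) → joint angles (θ0=270°, θ1=90°, θ2=270°)
no other 2-command option fits: unique.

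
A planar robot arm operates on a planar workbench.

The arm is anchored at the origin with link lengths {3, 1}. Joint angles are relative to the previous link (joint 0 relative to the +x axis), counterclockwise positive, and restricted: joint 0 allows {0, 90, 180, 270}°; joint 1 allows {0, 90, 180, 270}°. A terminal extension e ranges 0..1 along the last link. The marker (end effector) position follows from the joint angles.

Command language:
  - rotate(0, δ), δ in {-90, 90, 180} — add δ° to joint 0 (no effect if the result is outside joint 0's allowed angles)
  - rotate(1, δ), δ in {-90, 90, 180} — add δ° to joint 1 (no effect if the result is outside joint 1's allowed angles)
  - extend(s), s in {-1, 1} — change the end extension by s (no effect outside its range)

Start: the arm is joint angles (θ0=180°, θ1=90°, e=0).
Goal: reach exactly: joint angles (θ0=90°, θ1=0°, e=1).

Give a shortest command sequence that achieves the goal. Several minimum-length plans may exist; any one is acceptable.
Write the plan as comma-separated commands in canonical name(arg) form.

extend(1), rotate(0, -90), rotate(1, -90)

t0: joint angles (θ0=180°, θ1=90°, e=0)
step 1 (extend(1)): joint angles (θ0=180°, θ1=90°, e=1)
step 2 (rotate(0, -90)): joint angles (θ0=90°, θ1=90°, e=1)
step 3 (rotate(1, -90)): joint angles (θ0=90°, θ1=0°, e=1)
minimal: 3 command(s), checked below 3.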